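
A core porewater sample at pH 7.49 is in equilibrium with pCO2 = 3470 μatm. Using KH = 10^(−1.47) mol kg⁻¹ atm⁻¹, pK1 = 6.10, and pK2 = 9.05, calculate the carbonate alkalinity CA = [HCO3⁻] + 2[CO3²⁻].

[CO2*] = KH · pCO2 = 10^(−1.47) × 3470×10^-6 = 1.176×10^-4 mol/kg
α₀ = 1/(1 + K1/[H⁺] + K1K2/[H⁺]²) = 1/(1 + 10^+1.39 + 10^-0.17) = 0.03813
DIC = [CO2*]/α₀ = 1.176×10^-4 / 0.03813 = 3.083 mmol/kg
CA = (α₁ + 2α₂)·DIC = (0.9361 + 2×0.02578) × 3.083 = 3.05 mmol/kg

CA = 3.05 mmol/kg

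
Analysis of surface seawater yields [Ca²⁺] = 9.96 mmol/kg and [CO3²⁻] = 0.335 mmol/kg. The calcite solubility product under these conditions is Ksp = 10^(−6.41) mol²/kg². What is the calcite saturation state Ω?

Ω = 8.58

Ksp = 10^(−6.41) = 3.890×10^-7
Ω = [Ca²⁺][CO3²⁻]/Ksp = (9.96×10^-3)(0.335×10^-3) / 3.890×10^-7 = 8.58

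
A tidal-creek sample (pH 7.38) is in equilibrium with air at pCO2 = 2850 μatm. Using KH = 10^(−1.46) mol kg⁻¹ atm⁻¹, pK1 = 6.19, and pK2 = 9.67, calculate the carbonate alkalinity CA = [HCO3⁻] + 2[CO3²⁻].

[CO2*] = KH · pCO2 = 10^(−1.46) × 2850×10^-6 = 9.882×10^-5 mol/kg
α₀ = 1/(1 + K1/[H⁺] + K1K2/[H⁺]²) = 1/(1 + 10^+1.19 + 10^-1.10) = 0.06036
DIC = [CO2*]/α₀ = 9.882×10^-5 / 0.06036 = 1.637 mmol/kg
CA = (α₁ + 2α₂)·DIC = (0.9348 + 2×0.004794) × 1.637 = 1.55 mmol/kg

CA = 1.55 mmol/kg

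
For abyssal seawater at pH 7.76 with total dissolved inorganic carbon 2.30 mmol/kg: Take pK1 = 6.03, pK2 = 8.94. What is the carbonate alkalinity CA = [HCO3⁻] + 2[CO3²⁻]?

CA = [HCO3⁻] + 2[CO3²⁻] = (α₁ + 2α₂)·DIC
At pH 7.76: [H⁺]/K1 = 10^-1.73 = 0.018621, K2/[H⁺] = 10^-1.18 = 0.066069
α₁ = 1/(1 + 0.018621 + 0.066069) = 1/1.0847 = 0.9219; α₂ = α₁·K2/[H⁺] = 0.06091
α₁ + 2α₂ = 1.0437
CA = 1.0437 × 2.30 = 2.40 mmol/kg

CA = 2.40 mmol/kg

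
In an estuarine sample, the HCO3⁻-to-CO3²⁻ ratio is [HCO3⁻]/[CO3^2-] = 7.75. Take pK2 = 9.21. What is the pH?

From K2 = [H⁺][CO3^2-]/[HCO3⁻]:  pH = pK2 − log₁₀([HCO3⁻]/[CO3^2-])
log₁₀(7.75) = +0.889
pH = 9.21 − (+0.889) = 8.32

pH = 8.32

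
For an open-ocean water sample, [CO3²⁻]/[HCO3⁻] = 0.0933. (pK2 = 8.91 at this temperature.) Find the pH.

pH = 7.88

From K2 = [H⁺][CO3²⁻]/[HCO3⁻]:  pH = pK2 + log₁₀([CO3²⁻]/[HCO3⁻])
log₁₀(0.0933) = -1.030
pH = 8.91 + (-1.030) = 7.88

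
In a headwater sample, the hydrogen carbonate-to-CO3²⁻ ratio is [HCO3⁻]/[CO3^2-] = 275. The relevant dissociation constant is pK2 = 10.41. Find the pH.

From K2 = [H⁺][CO3^2-]/[HCO3⁻]:  pH = pK2 − log₁₀([HCO3⁻]/[CO3^2-])
log₁₀(275) = +2.439
pH = 10.41 − (+2.439) = 7.97

pH = 7.97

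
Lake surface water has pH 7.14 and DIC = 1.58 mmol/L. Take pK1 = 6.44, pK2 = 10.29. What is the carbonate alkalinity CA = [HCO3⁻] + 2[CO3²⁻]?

CA = 1.32 mmol/L

CA = [HCO3⁻] + 2[CO3²⁻] = (α₁ + 2α₂)·DIC
At pH 7.14: [H⁺]/K1 = 10^-0.70 = 0.19953, K2/[H⁺] = 10^-3.15 = 0.00070795
α₁ = 1/(1 + 0.19953 + 0.00070795) = 1/1.2002 = 0.8332; α₂ = α₁·K2/[H⁺] = 0.0005898
α₁ + 2α₂ = 0.8344
CA = 0.8344 × 1.58 = 1.32 mmol/L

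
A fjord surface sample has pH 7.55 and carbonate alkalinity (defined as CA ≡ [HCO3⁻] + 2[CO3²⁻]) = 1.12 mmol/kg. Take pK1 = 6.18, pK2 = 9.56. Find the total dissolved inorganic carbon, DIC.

CA = [HCO3⁻] + 2[CO3²⁻] = (α₁ + 2α₂)·DIC
At pH 7.55: [H⁺]/K1 = 10^-1.37 = 0.042658, K2/[H⁺] = 10^-2.01 = 0.0097724
α₁ = 1/(1 + 0.042658 + 0.0097724) = 1/1.0524 = 0.9502; α₂ = α₁·K2/[H⁺] = 0.009286
α₁ + 2α₂ = 0.9688
DIC = CA / (α₁ + 2α₂) = 1.12 / 0.9688 = 1.16 mmol/kg

DIC = 1.16 mmol/kg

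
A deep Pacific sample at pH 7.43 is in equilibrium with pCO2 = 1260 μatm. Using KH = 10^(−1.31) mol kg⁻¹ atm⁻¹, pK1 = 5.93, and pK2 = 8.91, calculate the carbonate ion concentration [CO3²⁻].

[CO3²⁻] = 0.0646 mmol/kg

[CO2*] = KH · pCO2 = 10^(−1.31) × 1260×10^-6 = 6.171×10^-5 mol/kg
α₀ = 1/(1 + K1/[H⁺] + K1K2/[H⁺]²) = 1/(1 + 10^+1.50 + 10^+0.02) = 0.02970
DIC = [CO2*]/α₀ = 6.171×10^-5 / 0.02970 = 2.078 mmol/kg
[CO3²⁻] = α₂·DIC; α₂ = 0.03110, so [CO3²⁻] = 0.03110 × 2.078 = 0.0646 mmol/kg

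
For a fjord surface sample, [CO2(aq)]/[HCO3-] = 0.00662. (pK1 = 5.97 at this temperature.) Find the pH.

From K1 = [H⁺][HCO3-]/[CO2(aq)]:  pH = pK1 − log₁₀([CO2(aq)]/[HCO3-])
log₁₀(0.00662) = -2.179
pH = 5.97 − (-2.179) = 8.15

pH = 8.15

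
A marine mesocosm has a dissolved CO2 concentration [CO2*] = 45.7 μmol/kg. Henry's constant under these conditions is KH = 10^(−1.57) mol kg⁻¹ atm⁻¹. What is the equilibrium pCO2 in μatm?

KH = 10^(−1.57) = 2.692×10^-2 mol kg⁻¹ atm⁻¹
pCO2 = [CO2*]/KH = 45.7×10^-6 / 2.692×10^-2 = 1.70×10^-3 atm = 1700 μatm

pCO2 = 1700 μatm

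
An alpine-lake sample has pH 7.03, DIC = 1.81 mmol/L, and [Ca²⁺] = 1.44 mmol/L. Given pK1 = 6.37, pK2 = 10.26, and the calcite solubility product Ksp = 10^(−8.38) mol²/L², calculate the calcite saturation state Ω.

Ω = 0.302

α₂ = 1 / (1 + [H⁺]/K2 + [H⁺]²/(K1K2)) = 1 / (1 + 10^+3.23 + 10^+2.57)
   = 1 / (1 + 1698.2 + 371.54) = 1/2070.8 = 0.0004829
[CO3²⁻] = α₂ × DIC = 0.0004829 × 1.81 = 0.0008741 mmol/L = 0.8741 μmol/L
Ksp = 10^(−8.38) = 4.169×10^-9
Ω = [Ca²⁺][CO3²⁻]/Ksp = (1.44×10^-3)(8.741×10^-7) / 4.169×10^-9 = 0.302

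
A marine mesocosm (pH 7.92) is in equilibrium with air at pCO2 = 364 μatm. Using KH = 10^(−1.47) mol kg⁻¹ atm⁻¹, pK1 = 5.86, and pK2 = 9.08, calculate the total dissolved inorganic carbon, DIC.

[CO2*] = KH · pCO2 = 10^(−1.47) × 364×10^-6 = 1.233×10^-5 mol/kg
α₀ = 1/(1 + K1/[H⁺] + K1K2/[H⁺]²) = 1/(1 + 10^+2.06 + 10^+0.90) = 0.008080
DIC = [CO2*]/α₀ = 1.233×10^-5 / 0.008080 = 1.53 mmol/kg

DIC = 1.53 mmol/kg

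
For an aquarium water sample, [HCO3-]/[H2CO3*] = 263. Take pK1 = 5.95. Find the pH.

pH = 8.37

From K1 = [H⁺][HCO3-]/[H2CO3*]:  pH = pK1 + log₁₀([HCO3-]/[H2CO3*])
log₁₀(263) = +2.420
pH = 5.95 + (+2.420) = 8.37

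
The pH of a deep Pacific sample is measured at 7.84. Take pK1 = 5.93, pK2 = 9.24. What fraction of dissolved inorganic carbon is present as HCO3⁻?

α₁ = 1 / (1 + [H⁺]/K1 + K2/[H⁺]) = 1 / (1 + 10^-1.91 + 10^-1.40)
   = 1 / (1 + 0.012303 + 0.039811) = 1/1.0521 = 0.9505

α₁ = 0.950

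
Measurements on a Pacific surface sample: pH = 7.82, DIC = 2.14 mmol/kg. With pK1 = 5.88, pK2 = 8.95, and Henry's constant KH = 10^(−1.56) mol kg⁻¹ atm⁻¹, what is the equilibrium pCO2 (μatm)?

α₀ = 1 / (1 + K1/[H⁺] + K1K2/[H⁺]²) = 1 / (1 + 10^+1.94 + 10^+0.81)
   = 1 / (1 + 87.096 + 6.4565) = 1/94.553 = 0.01058
[CO2*] = α₀ × DIC = 0.01058 × 2.14 = 0.02263 mmol/kg
pCO2 = [CO2*]/KH = 2.263×10^-5 / 2.754×10^-2 = 822 μatm

pCO2 = 822 μatm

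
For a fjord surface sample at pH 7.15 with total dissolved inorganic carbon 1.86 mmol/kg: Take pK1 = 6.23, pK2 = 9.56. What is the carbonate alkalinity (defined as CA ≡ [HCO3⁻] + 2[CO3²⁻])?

CA = 1.67 mmol/kg

CA = [HCO3⁻] + 2[CO3²⁻] = (α₁ + 2α₂)·DIC
At pH 7.15: [H⁺]/K1 = 10^-0.92 = 0.12023, K2/[H⁺] = 10^-2.41 = 0.0038905
α₁ = 1/(1 + 0.12023 + 0.0038905) = 1/1.1241 = 0.8896; α₂ = α₁·K2/[H⁺] = 0.003461
α₁ + 2α₂ = 0.8965
CA = 0.8965 × 1.86 = 1.67 mmol/kg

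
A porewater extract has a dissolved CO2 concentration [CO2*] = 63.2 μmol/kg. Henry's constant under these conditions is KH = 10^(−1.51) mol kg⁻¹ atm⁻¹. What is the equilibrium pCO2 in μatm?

pCO2 = 2050 μatm

KH = 10^(−1.51) = 3.090×10^-2 mol kg⁻¹ atm⁻¹
pCO2 = [CO2*]/KH = 63.2×10^-6 / 3.090×10^-2 = 2.05×10^-3 atm = 2050 μatm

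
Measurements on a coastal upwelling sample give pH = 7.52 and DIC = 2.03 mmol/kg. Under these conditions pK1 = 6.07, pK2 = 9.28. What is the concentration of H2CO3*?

α₀ = 1 / (1 + K1/[H⁺] + K1K2/[H⁺]²) = 1 / (1 + 10^+1.45 + 10^-0.31)
   = 1 / (1 + 28.184 + 0.48978) = 1/29.674 = 0.03370
[CO2*] = α₀ × DIC = 0.03370 × 2.03 = 0.0684 mmol/kg

[CO2*] = 0.0684 mmol/kg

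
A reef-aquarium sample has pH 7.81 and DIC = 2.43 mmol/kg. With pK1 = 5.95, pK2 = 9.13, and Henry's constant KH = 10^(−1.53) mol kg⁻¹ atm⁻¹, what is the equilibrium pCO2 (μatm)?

α₀ = 1 / (1 + K1/[H⁺] + K1K2/[H⁺]²) = 1 / (1 + 10^+1.86 + 10^+0.54)
   = 1 / (1 + 72.444 + 3.4674) = 1/76.911 = 0.01300
[CO2*] = α₀ × DIC = 0.01300 × 2.43 = 0.03159 mmol/kg
pCO2 = [CO2*]/KH = 3.159×10^-5 / 2.951×10^-2 = 1070 μatm

pCO2 = 1070 μatm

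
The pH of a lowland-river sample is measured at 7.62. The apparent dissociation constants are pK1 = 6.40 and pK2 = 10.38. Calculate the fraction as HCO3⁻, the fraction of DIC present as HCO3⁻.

α₁ = 1 / (1 + [H⁺]/K1 + K2/[H⁺]) = 1 / (1 + 10^-1.22 + 10^-2.76)
   = 1 / (1 + 0.060256 + 0.0017378) = 1/1.0620 = 0.9416

α₁ = 0.942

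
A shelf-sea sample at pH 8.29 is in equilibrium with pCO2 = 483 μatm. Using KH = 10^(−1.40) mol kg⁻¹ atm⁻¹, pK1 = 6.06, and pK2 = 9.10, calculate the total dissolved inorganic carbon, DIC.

[CO2*] = KH · pCO2 = 10^(−1.40) × 483×10^-6 = 1.923×10^-5 mol/kg
α₀ = 1/(1 + K1/[H⁺] + K1K2/[H⁺]²) = 1/(1 + 10^+2.23 + 10^+1.42) = 0.005073
DIC = [CO2*]/α₀ = 1.923×10^-5 / 0.005073 = 3.79 mmol/kg

DIC = 3.79 mmol/kg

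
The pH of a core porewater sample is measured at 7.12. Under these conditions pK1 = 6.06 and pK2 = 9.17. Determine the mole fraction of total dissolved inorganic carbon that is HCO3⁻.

α₁ = 1 / (1 + [H⁺]/K1 + K2/[H⁺]) = 1 / (1 + 10^-1.06 + 10^-2.05)
   = 1 / (1 + 0.087096 + 0.0089125) = 1/1.0960 = 0.9124

α₁ = 0.912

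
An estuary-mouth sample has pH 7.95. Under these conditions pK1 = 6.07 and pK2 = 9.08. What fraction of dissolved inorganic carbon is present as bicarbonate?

α₁ = 1 / (1 + [H⁺]/K1 + K2/[H⁺]) = 1 / (1 + 10^-1.88 + 10^-1.13)
   = 1 / (1 + 0.013183 + 0.074131) = 1/1.0873 = 0.9197

α₁ = 0.920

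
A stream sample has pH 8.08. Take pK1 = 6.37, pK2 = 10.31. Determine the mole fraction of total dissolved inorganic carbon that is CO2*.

α₀ = 0.0190

α₀ = 1 / (1 + K1/[H⁺] + K1K2/[H⁺]²) = 1 / (1 + 10^+1.71 + 10^-0.52)
   = 1 / (1 + 51.286 + 0.30200) = 1/52.588 = 0.01902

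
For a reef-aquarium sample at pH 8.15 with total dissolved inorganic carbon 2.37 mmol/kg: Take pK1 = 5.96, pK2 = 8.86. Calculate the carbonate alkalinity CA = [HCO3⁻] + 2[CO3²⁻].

CA = [HCO3⁻] + 2[CO3²⁻] = (α₁ + 2α₂)·DIC
At pH 8.15: [H⁺]/K1 = 10^-2.19 = 0.0064565, K2/[H⁺] = 10^-0.71 = 0.19498
α₁ = 1/(1 + 0.0064565 + 0.19498) = 1/1.2014 = 0.8323; α₂ = α₁·K2/[H⁺] = 0.1623
α₁ + 2α₂ = 1.1569
CA = 1.1569 × 2.37 = 2.74 mmol/kg

CA = 2.74 mmol/kg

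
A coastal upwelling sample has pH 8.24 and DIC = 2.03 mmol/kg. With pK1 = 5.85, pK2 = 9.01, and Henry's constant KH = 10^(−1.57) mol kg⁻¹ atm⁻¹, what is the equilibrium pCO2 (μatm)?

α₀ = 1 / (1 + K1/[H⁺] + K1K2/[H⁺]²) = 1 / (1 + 10^+2.39 + 10^+1.62)
   = 1 / (1 + 245.47 + 41.687) = 1/288.16 = 0.003470
[CO2*] = α₀ × DIC = 0.003470 × 2.03 = 0.007045 mmol/kg = 7.045 μmol/kg
pCO2 = [CO2*]/KH = 7.045×10^-6 / 2.692×10^-2 = 262 μatm

pCO2 = 262 μatm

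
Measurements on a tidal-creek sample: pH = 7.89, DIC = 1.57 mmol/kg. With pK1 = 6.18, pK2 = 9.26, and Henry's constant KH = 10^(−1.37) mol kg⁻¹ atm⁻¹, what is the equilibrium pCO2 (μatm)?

pCO2 = 676 μatm

α₀ = 1 / (1 + K1/[H⁺] + K1K2/[H⁺]²) = 1 / (1 + 10^+1.71 + 10^+0.34)
   = 1 / (1 + 51.286 + 2.1878) = 1/54.474 = 0.01836
[CO2*] = α₀ × DIC = 0.01836 × 1.57 = 0.02882 mmol/kg
pCO2 = [CO2*]/KH = 2.882×10^-5 / 4.266×10^-2 = 676 μatm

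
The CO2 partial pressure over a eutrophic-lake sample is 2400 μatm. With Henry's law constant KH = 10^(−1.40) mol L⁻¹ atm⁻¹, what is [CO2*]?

[CO2*] = 95.5 μmol/L

KH = 10^(−1.40) = 3.981×10^-2 mol L⁻¹ atm⁻¹
[CO2*] = KH · pCO2 = 3.981×10^-2 × 2400×10^-6 atm = 9.55×10^-5 mol/L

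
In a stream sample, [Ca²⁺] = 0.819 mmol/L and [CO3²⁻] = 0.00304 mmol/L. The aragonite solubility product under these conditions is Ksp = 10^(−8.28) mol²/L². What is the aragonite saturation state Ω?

Ω = 0.474

Ksp = 10^(−8.28) = 5.248×10^-9
Ω = [Ca²⁺][CO3²⁻]/Ksp = (0.819×10^-3)(0.00304×10^-3) / 5.248×10^-9 = 0.474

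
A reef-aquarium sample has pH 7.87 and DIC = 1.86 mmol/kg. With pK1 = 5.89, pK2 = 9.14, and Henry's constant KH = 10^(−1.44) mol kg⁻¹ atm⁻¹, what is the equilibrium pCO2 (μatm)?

α₀ = 1 / (1 + K1/[H⁺] + K1K2/[H⁺]²) = 1 / (1 + 10^+1.98 + 10^+0.71)
   = 1 / (1 + 95.499 + 5.1286) = 1/101.63 = 0.009840
[CO2*] = α₀ × DIC = 0.009840 × 1.86 = 0.01830 mmol/kg = 18.30 μmol/kg
pCO2 = [CO2*]/KH = 1.830×10^-5 / 3.631×10^-2 = 504 μatm

pCO2 = 504 μatm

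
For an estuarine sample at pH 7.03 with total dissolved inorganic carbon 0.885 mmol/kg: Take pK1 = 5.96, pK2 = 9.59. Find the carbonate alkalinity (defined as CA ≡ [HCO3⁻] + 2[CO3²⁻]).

CA = 0.818 mmol/kg

CA = [HCO3⁻] + 2[CO3²⁻] = (α₁ + 2α₂)·DIC
At pH 7.03: [H⁺]/K1 = 10^-1.07 = 0.085114, K2/[H⁺] = 10^-2.56 = 0.0027542
α₁ = 1/(1 + 0.085114 + 0.0027542) = 1/1.0879 = 0.9192; α₂ = α₁·K2/[H⁺] = 0.002532
α₁ + 2α₂ = 0.9243
CA = 0.9243 × 0.885 = 0.818 mmol/kg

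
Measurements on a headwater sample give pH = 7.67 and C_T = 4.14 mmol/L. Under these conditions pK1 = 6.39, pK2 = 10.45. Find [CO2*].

[CO2*] = 0.206 mmol/L

α₀ = 1 / (1 + K1/[H⁺] + K1K2/[H⁺]²) = 1 / (1 + 10^+1.28 + 10^-1.50)
   = 1 / (1 + 19.055 + 0.031623) = 1/20.086 = 0.04979
[CO2*] = α₀ × DIC = 0.04979 × 4.14 = 0.206 mmol/L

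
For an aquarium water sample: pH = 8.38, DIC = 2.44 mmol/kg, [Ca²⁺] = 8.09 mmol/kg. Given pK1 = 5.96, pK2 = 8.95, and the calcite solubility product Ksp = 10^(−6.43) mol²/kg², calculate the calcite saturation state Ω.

Ω = 11.2

α₂ = 1 / (1 + [H⁺]/K2 + [H⁺]²/(K1K2)) = 1 / (1 + 10^+0.57 + 10^-1.85)
   = 1 / (1 + 3.7154 + 0.014125) = 1/4.7295 = 0.2114
[CO3²⁻] = α₂ × DIC = 0.2114 × 2.44 = 0.5159 mmol/kg
Ksp = 10^(−6.43) = 3.715×10^-7
Ω = [Ca²⁺][CO3²⁻]/Ksp = (8.09×10^-3)(5.159×10^-4) / 3.715×10^-7 = 11.2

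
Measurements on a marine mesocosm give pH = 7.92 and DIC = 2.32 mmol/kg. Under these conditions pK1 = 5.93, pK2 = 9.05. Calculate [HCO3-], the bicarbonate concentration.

α₁ = 1 / (1 + [H⁺]/K1 + K2/[H⁺]) = 1 / (1 + 10^-1.99 + 10^-1.13)
   = 1 / (1 + 0.010233 + 0.074131) = 1/1.0844 = 0.9222
[HCO3⁻] = α₁ × DIC = 0.9222 × 2.32 = 2.14 mmol/kg

[HCO3⁻] = 2.14 mmol/kg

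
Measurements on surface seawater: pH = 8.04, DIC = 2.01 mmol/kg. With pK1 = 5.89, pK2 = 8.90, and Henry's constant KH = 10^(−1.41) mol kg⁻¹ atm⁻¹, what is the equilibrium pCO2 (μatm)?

α₀ = 1 / (1 + K1/[H⁺] + K1K2/[H⁺]²) = 1 / (1 + 10^+2.15 + 10^+1.29)
   = 1 / (1 + 141.25 + 19.498) = 1/161.75 = 0.006182
[CO2*] = α₀ × DIC = 0.006182 × 2.01 = 0.01243 mmol/kg = 12.43 μmol/kg
pCO2 = [CO2*]/KH = 1.243×10^-5 / 3.890×10^-2 = 319 μatm

pCO2 = 319 μatm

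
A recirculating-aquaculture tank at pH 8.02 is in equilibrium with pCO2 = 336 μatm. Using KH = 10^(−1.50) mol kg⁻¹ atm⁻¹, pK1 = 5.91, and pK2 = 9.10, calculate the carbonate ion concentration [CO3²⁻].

[CO2*] = KH · pCO2 = 10^(−1.50) × 336×10^-6 = 1.063×10^-5 mol/kg
α₀ = 1/(1 + K1/[H⁺] + K1K2/[H⁺]²) = 1/(1 + 10^+2.11 + 10^+1.03) = 0.007115
DIC = [CO2*]/α₀ = 1.063×10^-5 / 0.007115 = 1.493 mmol/kg
[CO3²⁻] = α₂·DIC; α₂ = 0.07624, so [CO3²⁻] = 0.07624 × 1.493 = 0.114 mmol/kg

[CO3²⁻] = 0.114 mmol/kg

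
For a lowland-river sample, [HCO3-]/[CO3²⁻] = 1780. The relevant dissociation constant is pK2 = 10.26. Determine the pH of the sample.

pH = 7.01

From K2 = [H⁺][CO3²⁻]/[HCO3-]:  pH = pK2 − log₁₀([HCO3-]/[CO3²⁻])
log₁₀(1780) = +3.250
pH = 10.26 − (+3.250) = 7.01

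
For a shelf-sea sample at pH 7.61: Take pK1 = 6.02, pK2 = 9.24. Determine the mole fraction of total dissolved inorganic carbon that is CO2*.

α₀ = 1 / (1 + K1/[H⁺] + K1K2/[H⁺]²) = 1 / (1 + 10^+1.59 + 10^-0.04)
   = 1 / (1 + 38.905 + 0.91201) = 1/40.817 = 0.02450

α₀ = 0.0245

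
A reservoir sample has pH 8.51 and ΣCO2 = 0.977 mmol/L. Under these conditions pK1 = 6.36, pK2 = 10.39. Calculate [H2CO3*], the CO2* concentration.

α₀ = 1 / (1 + K1/[H⁺] + K1K2/[H⁺]²) = 1 / (1 + 10^+2.15 + 10^+0.27)
   = 1 / (1 + 141.25 + 1.8621) = 1/144.12 = 0.006939
[CO2*] = α₀ × DIC = 0.006939 × 0.977 = 0.00678 mmol/L = 6.78 μmol/L

[CO2*] = 6.78 μmol/L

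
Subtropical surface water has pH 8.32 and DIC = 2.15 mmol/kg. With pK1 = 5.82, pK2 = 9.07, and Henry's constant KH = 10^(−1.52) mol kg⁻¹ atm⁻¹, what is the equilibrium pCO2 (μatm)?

pCO2 = 191 μatm

α₀ = 1 / (1 + K1/[H⁺] + K1K2/[H⁺]²) = 1 / (1 + 10^+2.50 + 10^+1.75)
   = 1 / (1 + 316.23 + 56.234) = 1/373.46 = 0.002678
[CO2*] = α₀ × DIC = 0.002678 × 2.15 = 0.005757 mmol/kg = 5.757 μmol/kg
pCO2 = [CO2*]/KH = 5.757×10^-6 / 3.020×10^-2 = 191 μatm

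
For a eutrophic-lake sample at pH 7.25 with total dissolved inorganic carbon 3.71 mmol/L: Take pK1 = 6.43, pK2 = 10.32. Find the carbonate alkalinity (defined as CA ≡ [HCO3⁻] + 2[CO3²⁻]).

CA = 3.23 mmol/L

CA = [HCO3⁻] + 2[CO3²⁻] = (α₁ + 2α₂)·DIC
At pH 7.25: [H⁺]/K1 = 10^-0.82 = 0.15136, K2/[H⁺] = 10^-3.07 = 0.00085114
α₁ = 1/(1 + 0.15136 + 0.00085114) = 1/1.1522 = 0.8679; α₂ = α₁·K2/[H⁺] = 0.0007387
α₁ + 2α₂ = 0.8694
CA = 0.8694 × 3.71 = 3.23 mmol/L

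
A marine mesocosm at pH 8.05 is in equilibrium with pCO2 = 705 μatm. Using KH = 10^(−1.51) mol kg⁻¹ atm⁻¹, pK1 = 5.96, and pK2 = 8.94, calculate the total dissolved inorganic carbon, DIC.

[CO2*] = KH · pCO2 = 10^(−1.51) × 705×10^-6 = 2.179×10^-5 mol/kg
α₀ = 1/(1 + K1/[H⁺] + K1K2/[H⁺]²) = 1/(1 + 10^+2.09 + 10^+1.20) = 0.007149
DIC = [CO2*]/α₀ = 2.179×10^-5 / 0.007149 = 3.05 mmol/kg

DIC = 3.05 mmol/kg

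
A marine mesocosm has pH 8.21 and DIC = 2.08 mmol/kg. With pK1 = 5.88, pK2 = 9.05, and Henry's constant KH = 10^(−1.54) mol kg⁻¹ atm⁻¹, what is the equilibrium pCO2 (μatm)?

α₀ = 1 / (1 + K1/[H⁺] + K1K2/[H⁺]²) = 1 / (1 + 10^+2.33 + 10^+1.49)
   = 1 / (1 + 213.80 + 30.903) = 1/245.70 = 0.004070
[CO2*] = α₀ × DIC = 0.004070 × 2.08 = 0.008466 mmol/kg = 8.466 μmol/kg
pCO2 = [CO2*]/KH = 8.466×10^-6 / 2.884×10^-2 = 294 μatm

pCO2 = 294 μatm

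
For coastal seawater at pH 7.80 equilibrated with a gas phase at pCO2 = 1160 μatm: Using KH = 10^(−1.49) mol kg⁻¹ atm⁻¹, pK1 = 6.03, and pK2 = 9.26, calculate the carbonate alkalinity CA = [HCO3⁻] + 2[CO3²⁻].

CA = 2.36 mmol/kg

[CO2*] = KH · pCO2 = 10^(−1.49) × 1160×10^-6 = 3.754×10^-5 mol/kg
α₀ = 1/(1 + K1/[H⁺] + K1K2/[H⁺]²) = 1/(1 + 10^+1.77 + 10^+0.31) = 0.01615
DIC = [CO2*]/α₀ = 3.754×10^-5 / 0.01615 = 2.325 mmol/kg
CA = (α₁ + 2α₂)·DIC = (0.9509 + 2×0.03297) × 2.325 = 2.36 mmol/kg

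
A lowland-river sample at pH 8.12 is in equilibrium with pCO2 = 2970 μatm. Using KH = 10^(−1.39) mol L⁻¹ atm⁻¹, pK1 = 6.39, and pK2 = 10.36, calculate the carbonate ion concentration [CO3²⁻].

[CO3²⁻] = 0.0374 mmol/L

[CO2*] = KH · pCO2 = 10^(−1.39) × 2970×10^-6 = 1.210×10^-4 mol/L
α₀ = 1/(1 + K1/[H⁺] + K1K2/[H⁺]²) = 1/(1 + 10^+1.73 + 10^-0.51) = 0.01818
DIC = [CO2*]/α₀ = 1.210×10^-4 / 0.01818 = 6.656 mmol/L
[CO3²⁻] = α₂·DIC; α₂ = 0.005617, so [CO3²⁻] = 0.005617 × 6.656 = 0.0374 mmol/L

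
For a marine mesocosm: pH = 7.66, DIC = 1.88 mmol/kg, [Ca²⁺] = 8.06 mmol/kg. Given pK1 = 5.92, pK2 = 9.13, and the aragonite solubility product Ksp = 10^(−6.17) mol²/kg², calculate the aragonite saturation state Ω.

Ω = 0.722

α₂ = 1 / (1 + [H⁺]/K2 + [H⁺]²/(K1K2)) = 1 / (1 + 10^+1.47 + 10^-0.27)
   = 1 / (1 + 29.512 + 0.53703) = 1/31.049 = 0.03221
[CO3²⁻] = α₂ × DIC = 0.03221 × 1.88 = 0.06055 mmol/kg
Ksp = 10^(−6.17) = 6.761×10^-7
Ω = [Ca²⁺][CO3²⁻]/Ksp = (8.06×10^-3)(6.055×10^-5) / 6.761×10^-7 = 0.722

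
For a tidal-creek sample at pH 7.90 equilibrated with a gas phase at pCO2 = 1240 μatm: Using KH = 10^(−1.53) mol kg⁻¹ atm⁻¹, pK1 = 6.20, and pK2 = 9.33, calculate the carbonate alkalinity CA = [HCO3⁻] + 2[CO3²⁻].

[CO2*] = KH · pCO2 = 10^(−1.53) × 1240×10^-6 = 3.659×10^-5 mol/kg
α₀ = 1/(1 + K1/[H⁺] + K1K2/[H⁺]²) = 1/(1 + 10^+1.70 + 10^+0.27) = 0.01887
DIC = [CO2*]/α₀ = 3.659×10^-5 / 0.01887 = 1.939 mmol/kg
CA = (α₁ + 2α₂)·DIC = (0.9460 + 2×0.03515) × 1.939 = 1.97 mmol/kg

CA = 1.97 mmol/kg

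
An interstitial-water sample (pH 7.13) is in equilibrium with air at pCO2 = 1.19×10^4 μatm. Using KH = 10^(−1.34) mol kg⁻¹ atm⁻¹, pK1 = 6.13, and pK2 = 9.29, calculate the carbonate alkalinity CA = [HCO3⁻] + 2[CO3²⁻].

[CO2*] = KH · pCO2 = 10^(−1.34) × 1.19×10^4×10^-6 = 5.439×10^-4 mol/kg
α₀ = 1/(1 + K1/[H⁺] + K1K2/[H⁺]²) = 1/(1 + 10^+1.00 + 10^-1.16) = 0.09034
DIC = [CO2*]/α₀ = 5.439×10^-4 / 0.09034 = 6.021 mmol/kg
CA = (α₁ + 2α₂)·DIC = (0.9034 + 2×0.006250) × 6.021 = 5.51 mmol/kg

CA = 5.51 mmol/kg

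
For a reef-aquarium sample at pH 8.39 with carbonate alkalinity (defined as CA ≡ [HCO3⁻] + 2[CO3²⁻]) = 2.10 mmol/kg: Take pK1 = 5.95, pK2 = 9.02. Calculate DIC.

DIC = 1.77 mmol/kg

CA = [HCO3⁻] + 2[CO3²⁻] = (α₁ + 2α₂)·DIC
At pH 8.39: [H⁺]/K1 = 10^-2.44 = 0.0036308, K2/[H⁺] = 10^-0.63 = 0.23442
α₁ = 1/(1 + 0.0036308 + 0.23442) = 1/1.2381 = 0.8077; α₂ = α₁·K2/[H⁺] = 0.1893
α₁ + 2α₂ = 1.1864
DIC = CA / (α₁ + 2α₂) = 2.10 / 1.1864 = 1.77 mmol/kg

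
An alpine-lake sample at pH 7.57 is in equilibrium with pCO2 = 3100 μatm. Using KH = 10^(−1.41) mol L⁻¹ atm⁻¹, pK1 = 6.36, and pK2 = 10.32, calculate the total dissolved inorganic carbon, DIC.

[CO2*] = KH · pCO2 = 10^(−1.41) × 3100×10^-6 = 1.206×10^-4 mol/L
α₀ = 1/(1 + K1/[H⁺] + K1K2/[H⁺]²) = 1/(1 + 10^+1.21 + 10^-1.54) = 0.05798
DIC = [CO2*]/α₀ = 1.206×10^-4 / 0.05798 = 2.08 mmol/L

DIC = 2.08 mmol/L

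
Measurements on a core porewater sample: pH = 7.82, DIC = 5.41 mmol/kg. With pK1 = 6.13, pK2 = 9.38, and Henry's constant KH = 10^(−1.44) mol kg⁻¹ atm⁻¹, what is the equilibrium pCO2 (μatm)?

α₀ = 1 / (1 + K1/[H⁺] + K1K2/[H⁺]²) = 1 / (1 + 10^+1.69 + 10^+0.13)
   = 1 / (1 + 48.978 + 1.3490) = 1/51.327 = 0.01948
[CO2*] = α₀ × DIC = 0.01948 × 5.41 = 0.1054 mmol/kg
pCO2 = [CO2*]/KH = 1.054×10^-4 / 3.631×10^-2 = 2900 μatm

pCO2 = 2900 μatm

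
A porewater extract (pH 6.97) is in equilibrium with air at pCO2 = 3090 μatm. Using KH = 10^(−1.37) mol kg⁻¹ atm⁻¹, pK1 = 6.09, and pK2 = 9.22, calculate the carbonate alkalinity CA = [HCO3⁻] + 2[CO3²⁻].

CA = 1.01 mmol/kg

[CO2*] = KH · pCO2 = 10^(−1.37) × 3090×10^-6 = 1.318×10^-4 mol/kg
α₀ = 1/(1 + K1/[H⁺] + K1K2/[H⁺]²) = 1/(1 + 10^+0.88 + 10^-1.37) = 0.1159
DIC = [CO2*]/α₀ = 1.318×10^-4 / 0.1159 = 1.137 mmol/kg
CA = (α₁ + 2α₂)·DIC = (0.8792 + 2×0.004944) × 1.137 = 1.01 mmol/kg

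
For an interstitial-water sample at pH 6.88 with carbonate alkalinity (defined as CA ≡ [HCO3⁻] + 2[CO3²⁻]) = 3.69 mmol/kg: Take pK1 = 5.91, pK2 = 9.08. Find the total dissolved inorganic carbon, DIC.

DIC = 4.06 mmol/kg

CA = [HCO3⁻] + 2[CO3²⁻] = (α₁ + 2α₂)·DIC
At pH 6.88: [H⁺]/K1 = 10^-0.97 = 0.10715, K2/[H⁺] = 10^-2.20 = 0.0063096
α₁ = 1/(1 + 0.10715 + 0.0063096) = 1/1.1135 = 0.8981; α₂ = α₁·K2/[H⁺] = 0.005667
α₁ + 2α₂ = 0.9094
DIC = CA / (α₁ + 2α₂) = 3.69 / 0.9094 = 4.06 mmol/kg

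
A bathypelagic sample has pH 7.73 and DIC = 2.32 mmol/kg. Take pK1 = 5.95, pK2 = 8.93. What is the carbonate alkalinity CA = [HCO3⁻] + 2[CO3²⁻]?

CA = 2.42 mmol/kg

CA = [HCO3⁻] + 2[CO3²⁻] = (α₁ + 2α₂)·DIC
At pH 7.73: [H⁺]/K1 = 10^-1.78 = 0.016596, K2/[H⁺] = 10^-1.20 = 0.063096
α₁ = 1/(1 + 0.016596 + 0.063096) = 1/1.0797 = 0.9262; α₂ = α₁·K2/[H⁺] = 0.05844
α₁ + 2α₂ = 1.0431
CA = 1.0431 × 2.32 = 2.42 mmol/kg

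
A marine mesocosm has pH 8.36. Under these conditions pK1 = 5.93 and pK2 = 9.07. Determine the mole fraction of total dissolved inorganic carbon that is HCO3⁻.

α₁ = 1 / (1 + [H⁺]/K1 + K2/[H⁺]) = 1 / (1 + 10^-2.43 + 10^-0.71)
   = 1 / (1 + 0.0037154 + 0.19498) = 1/1.1987 = 0.8342

α₁ = 0.834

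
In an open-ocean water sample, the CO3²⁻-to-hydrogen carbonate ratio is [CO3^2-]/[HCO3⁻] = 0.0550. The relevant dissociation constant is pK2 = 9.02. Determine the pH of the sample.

pH = 7.76

From K2 = [H⁺][CO3^2-]/[HCO3⁻]:  pH = pK2 + log₁₀([CO3^2-]/[HCO3⁻])
log₁₀(0.0550) = -1.260
pH = 9.02 + (-1.260) = 7.76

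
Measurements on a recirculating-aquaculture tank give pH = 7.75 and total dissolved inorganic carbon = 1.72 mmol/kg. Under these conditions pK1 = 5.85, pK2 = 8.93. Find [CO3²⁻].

α₂ = 1 / (1 + [H⁺]/K2 + [H⁺]²/(K1K2)) = 1 / (1 + 10^+1.18 + 10^-0.72)
   = 1 / (1 + 15.136 + 0.19055) = 1/16.326 = 0.06125
[CO3²⁻] = α₂ × DIC = 0.06125 × 1.72 = 0.105 mmol/kg

[CO3²⁻] = 0.105 mmol/kg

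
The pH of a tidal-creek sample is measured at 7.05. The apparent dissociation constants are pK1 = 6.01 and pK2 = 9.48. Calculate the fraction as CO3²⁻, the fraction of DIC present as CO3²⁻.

α₂ = 1 / (1 + [H⁺]/K2 + [H⁺]²/(K1K2)) = 1 / (1 + 10^+2.43 + 10^+1.39)
   = 1 / (1 + 269.15 + 24.547) = 1/294.70 = 0.003393

α₂ = 0.00339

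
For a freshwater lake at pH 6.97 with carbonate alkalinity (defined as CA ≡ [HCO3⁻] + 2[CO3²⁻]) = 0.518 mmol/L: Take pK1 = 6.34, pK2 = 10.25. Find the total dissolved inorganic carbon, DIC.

CA = [HCO3⁻] + 2[CO3²⁻] = (α₁ + 2α₂)·DIC
At pH 6.97: [H⁺]/K1 = 10^-0.63 = 0.23442, K2/[H⁺] = 10^-3.28 = 0.00052481
α₁ = 1/(1 + 0.23442 + 0.00052481) = 1/1.2349 = 0.8098; α₂ = α₁·K2/[H⁺] = 0.0004250
α₁ + 2α₂ = 0.8106
DIC = CA / (α₁ + 2α₂) = 0.518 / 0.8106 = 0.639 mmol/L

DIC = 0.639 mmol/L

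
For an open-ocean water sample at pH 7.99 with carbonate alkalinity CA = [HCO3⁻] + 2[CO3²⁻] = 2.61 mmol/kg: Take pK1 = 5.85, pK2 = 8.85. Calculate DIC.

DIC = 2.34 mmol/kg

CA = [HCO3⁻] + 2[CO3²⁻] = (α₁ + 2α₂)·DIC
At pH 7.99: [H⁺]/K1 = 10^-2.14 = 0.0072444, K2/[H⁺] = 10^-0.86 = 0.13804
α₁ = 1/(1 + 0.0072444 + 0.13804) = 1/1.1453 = 0.8731; α₂ = α₁·K2/[H⁺] = 0.1205
α₁ + 2α₂ = 1.1142
DIC = CA / (α₁ + 2α₂) = 2.61 / 1.1142 = 2.34 mmol/kg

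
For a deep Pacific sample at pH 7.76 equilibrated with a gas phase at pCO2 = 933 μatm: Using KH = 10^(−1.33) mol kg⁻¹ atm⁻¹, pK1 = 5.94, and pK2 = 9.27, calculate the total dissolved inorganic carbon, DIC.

DIC = 3.02 mmol/kg

[CO2*] = KH · pCO2 = 10^(−1.33) × 933×10^-6 = 4.364×10^-5 mol/kg
α₀ = 1/(1 + K1/[H⁺] + K1K2/[H⁺]²) = 1/(1 + 10^+1.82 + 10^+0.31) = 0.01447
DIC = [CO2*]/α₀ = 4.364×10^-5 / 0.01447 = 3.02 mmol/kg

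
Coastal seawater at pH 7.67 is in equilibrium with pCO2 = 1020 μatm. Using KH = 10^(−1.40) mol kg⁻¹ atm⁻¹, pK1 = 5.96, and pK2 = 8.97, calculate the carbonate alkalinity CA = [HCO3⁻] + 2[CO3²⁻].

[CO2*] = KH · pCO2 = 10^(−1.40) × 1020×10^-6 = 4.061×10^-5 mol/kg
α₀ = 1/(1 + K1/[H⁺] + K1K2/[H⁺]²) = 1/(1 + 10^+1.71 + 10^+0.41) = 0.01823
DIC = [CO2*]/α₀ = 4.061×10^-5 / 0.01823 = 2.228 mmol/kg
CA = (α₁ + 2α₂)·DIC = (0.9349 + 2×0.04686) × 2.228 = 2.29 mmol/kg

CA = 2.29 mmol/kg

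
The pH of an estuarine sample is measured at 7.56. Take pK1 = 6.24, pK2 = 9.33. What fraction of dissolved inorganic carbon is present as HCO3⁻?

α₁ = 0.939

α₁ = 1 / (1 + [H⁺]/K1 + K2/[H⁺]) = 1 / (1 + 10^-1.32 + 10^-1.77)
   = 1 / (1 + 0.047863 + 0.016982) = 1/1.0648 = 0.9391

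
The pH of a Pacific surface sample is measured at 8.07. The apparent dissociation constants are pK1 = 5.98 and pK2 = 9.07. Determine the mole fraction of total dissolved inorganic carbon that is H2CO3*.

α₀ = 0.00734

α₀ = 1 / (1 + K1/[H⁺] + K1K2/[H⁺]²) = 1 / (1 + 10^+2.09 + 10^+1.09)
   = 1 / (1 + 123.03 + 12.303) = 1/136.33 = 0.007335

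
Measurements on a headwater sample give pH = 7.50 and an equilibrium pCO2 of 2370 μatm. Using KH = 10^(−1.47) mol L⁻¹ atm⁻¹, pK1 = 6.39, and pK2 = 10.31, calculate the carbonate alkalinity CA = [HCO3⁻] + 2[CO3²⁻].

[CO2*] = KH · pCO2 = 10^(−1.47) × 2370×10^-6 = 8.031×10^-5 mol/L
α₀ = 1/(1 + K1/[H⁺] + K1K2/[H⁺]²) = 1/(1 + 10^+1.11 + 10^-1.70) = 0.07193
DIC = [CO2*]/α₀ = 8.031×10^-5 / 0.07193 = 1.116 mmol/L
CA = (α₁ + 2α₂)·DIC = (0.9266 + 2×0.001435) × 1.116 = 1.04 mmol/L

CA = 1.04 mmol/L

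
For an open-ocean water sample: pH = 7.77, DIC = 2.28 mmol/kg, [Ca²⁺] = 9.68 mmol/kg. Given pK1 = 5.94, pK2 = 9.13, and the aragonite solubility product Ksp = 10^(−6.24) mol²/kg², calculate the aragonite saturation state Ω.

Ω = 1.58

α₂ = 1 / (1 + [H⁺]/K2 + [H⁺]²/(K1K2)) = 1 / (1 + 10^+1.36 + 10^-0.47)
   = 1 / (1 + 22.909 + 0.33884) = 1/24.248 = 0.04124
[CO3²⁻] = α₂ × DIC = 0.04124 × 2.28 = 0.09403 mmol/kg
Ksp = 10^(−6.24) = 5.754×10^-7
Ω = [Ca²⁺][CO3²⁻]/Ksp = (9.68×10^-3)(9.403×10^-5) / 5.754×10^-7 = 1.58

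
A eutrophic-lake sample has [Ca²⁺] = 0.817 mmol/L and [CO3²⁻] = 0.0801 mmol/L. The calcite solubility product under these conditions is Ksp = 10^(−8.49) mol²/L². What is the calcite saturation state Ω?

Ω = 20.2

Ksp = 10^(−8.49) = 3.236×10^-9
Ω = [Ca²⁺][CO3²⁻]/Ksp = (0.817×10^-3)(0.0801×10^-3) / 3.236×10^-9 = 20.2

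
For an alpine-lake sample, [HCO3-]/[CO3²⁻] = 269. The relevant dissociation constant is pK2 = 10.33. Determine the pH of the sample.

pH = 7.90

From K2 = [H⁺][CO3²⁻]/[HCO3-]:  pH = pK2 − log₁₀([HCO3-]/[CO3²⁻])
log₁₀(269) = +2.430
pH = 10.33 − (+2.430) = 7.90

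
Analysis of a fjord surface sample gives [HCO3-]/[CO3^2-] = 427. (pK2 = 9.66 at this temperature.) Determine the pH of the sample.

From K2 = [H⁺][CO3^2-]/[HCO3-]:  pH = pK2 − log₁₀([HCO3-]/[CO3^2-])
log₁₀(427) = +2.630
pH = 9.66 − (+2.630) = 7.03

pH = 7.03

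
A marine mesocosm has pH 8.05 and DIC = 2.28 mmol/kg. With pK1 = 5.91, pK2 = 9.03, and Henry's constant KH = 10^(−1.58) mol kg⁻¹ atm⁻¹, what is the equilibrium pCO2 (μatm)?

pCO2 = 565 μatm

α₀ = 1 / (1 + K1/[H⁺] + K1K2/[H⁺]²) = 1 / (1 + 10^+2.14 + 10^+1.16)
   = 1 / (1 + 138.04 + 14.454) = 1/153.49 = 0.006515
[CO2*] = α₀ × DIC = 0.006515 × 2.28 = 0.01485 mmol/kg = 14.85 μmol/kg
pCO2 = [CO2*]/KH = 1.485×10^-5 / 2.630×10^-2 = 565 μatm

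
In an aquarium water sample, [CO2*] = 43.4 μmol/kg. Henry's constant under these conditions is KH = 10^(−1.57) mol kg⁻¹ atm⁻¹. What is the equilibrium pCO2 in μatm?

KH = 10^(−1.57) = 2.692×10^-2 mol kg⁻¹ atm⁻¹
pCO2 = [CO2*]/KH = 43.4×10^-6 / 2.692×10^-2 = 1.61×10^-3 atm = 1610 μatm

pCO2 = 1610 μatm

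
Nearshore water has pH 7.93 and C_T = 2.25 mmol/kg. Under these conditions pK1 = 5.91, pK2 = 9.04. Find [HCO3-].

[HCO3⁻] = 2.07 mmol/kg

α₁ = 1 / (1 + [H⁺]/K1 + K2/[H⁺]) = 1 / (1 + 10^-2.02 + 10^-1.11)
   = 1 / (1 + 0.0095499 + 0.077625) = 1/1.0872 = 0.9198
[HCO3⁻] = α₁ × DIC = 0.9198 × 2.25 = 2.07 mmol/kg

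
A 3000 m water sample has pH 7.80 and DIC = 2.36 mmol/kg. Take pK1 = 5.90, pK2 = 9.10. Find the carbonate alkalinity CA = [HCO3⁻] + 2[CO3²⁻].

CA = 2.44 mmol/kg

CA = [HCO3⁻] + 2[CO3²⁻] = (α₁ + 2α₂)·DIC
At pH 7.80: [H⁺]/K1 = 10^-1.90 = 0.012589, K2/[H⁺] = 10^-1.30 = 0.050119
α₁ = 1/(1 + 0.012589 + 0.050119) = 1/1.0627 = 0.9410; α₂ = α₁·K2/[H⁺] = 0.04716
α₁ + 2α₂ = 1.0353
CA = 1.0353 × 2.36 = 2.44 mmol/kg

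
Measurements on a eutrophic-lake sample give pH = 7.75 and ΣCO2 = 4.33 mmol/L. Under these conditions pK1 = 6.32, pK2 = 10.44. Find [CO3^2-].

[CO3²⁻] = 8.51 μmol/L

α₂ = 1 / (1 + [H⁺]/K2 + [H⁺]²/(K1K2)) = 1 / (1 + 10^+2.69 + 10^+1.26)
   = 1 / (1 + 489.78 + 18.197) = 1/508.98 = 0.001965
[CO3²⁻] = α₂ × DIC = 0.001965 × 4.33 = 0.00851 mmol/L = 8.51 μmol/L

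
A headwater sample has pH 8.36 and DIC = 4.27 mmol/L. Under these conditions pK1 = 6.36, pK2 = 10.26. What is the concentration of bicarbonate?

α₁ = 1 / (1 + [H⁺]/K1 + K2/[H⁺]) = 1 / (1 + 10^-2.00 + 10^-1.90)
   = 1 / (1 + 0.010000 + 0.012589) = 1/1.0226 = 0.9779
[HCO3⁻] = α₁ × DIC = 0.9779 × 4.27 = 4.18 mmol/L

[HCO3⁻] = 4.18 mmol/L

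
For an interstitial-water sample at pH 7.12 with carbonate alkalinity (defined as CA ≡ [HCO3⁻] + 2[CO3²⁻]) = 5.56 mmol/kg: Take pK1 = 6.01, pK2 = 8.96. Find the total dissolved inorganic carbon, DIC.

CA = [HCO3⁻] + 2[CO3²⁻] = (α₁ + 2α₂)·DIC
At pH 7.12: [H⁺]/K1 = 10^-1.11 = 0.077625, K2/[H⁺] = 10^-1.84 = 0.014454
α₁ = 1/(1 + 0.077625 + 0.014454) = 1/1.0921 = 0.9157; α₂ = α₁·K2/[H⁺] = 0.01324
α₁ + 2α₂ = 0.9422
DIC = CA / (α₁ + 2α₂) = 5.56 / 0.9422 = 5.90 mmol/kg

DIC = 5.90 mmol/kg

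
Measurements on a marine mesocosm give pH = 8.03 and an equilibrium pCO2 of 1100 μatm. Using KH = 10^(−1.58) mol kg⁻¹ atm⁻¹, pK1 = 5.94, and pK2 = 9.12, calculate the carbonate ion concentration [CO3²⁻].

[CO3²⁻] = 0.289 mmol/kg

[CO2*] = KH · pCO2 = 10^(−1.58) × 1100×10^-6 = 2.893×10^-5 mol/kg
α₀ = 1/(1 + K1/[H⁺] + K1K2/[H⁺]²) = 1/(1 + 10^+2.09 + 10^+1.00) = 0.007461
DIC = [CO2*]/α₀ = 2.893×10^-5 / 0.007461 = 3.878 mmol/kg
[CO3²⁻] = α₂·DIC; α₂ = 0.07461, so [CO3²⁻] = 0.07461 × 3.878 = 0.289 mmol/kg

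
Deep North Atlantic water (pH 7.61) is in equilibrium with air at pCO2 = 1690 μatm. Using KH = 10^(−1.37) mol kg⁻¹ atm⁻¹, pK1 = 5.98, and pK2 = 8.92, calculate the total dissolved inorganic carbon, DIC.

DIC = 3.30 mmol/kg

[CO2*] = KH · pCO2 = 10^(−1.37) × 1690×10^-6 = 7.209×10^-5 mol/kg
α₀ = 1/(1 + K1/[H⁺] + K1K2/[H⁺]²) = 1/(1 + 10^+1.63 + 10^+0.32) = 0.02186
DIC = [CO2*]/α₀ = 7.209×10^-5 / 0.02186 = 3.30 mmol/kg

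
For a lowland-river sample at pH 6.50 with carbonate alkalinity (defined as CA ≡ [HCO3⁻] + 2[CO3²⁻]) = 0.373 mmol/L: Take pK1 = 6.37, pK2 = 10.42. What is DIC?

CA = [HCO3⁻] + 2[CO3²⁻] = (α₁ + 2α₂)·DIC
At pH 6.50: [H⁺]/K1 = 10^-0.13 = 0.74131, K2/[H⁺] = 10^-3.92 = 0.00012023
α₁ = 1/(1 + 0.74131 + 0.00012023) = 1/1.7414 = 0.5742; α₂ = α₁·K2/[H⁺] = 6.904×10^-5
α₁ + 2α₂ = 0.5744
DIC = CA / (α₁ + 2α₂) = 0.373 / 0.5744 = 0.649 mmol/L

DIC = 0.649 mmol/L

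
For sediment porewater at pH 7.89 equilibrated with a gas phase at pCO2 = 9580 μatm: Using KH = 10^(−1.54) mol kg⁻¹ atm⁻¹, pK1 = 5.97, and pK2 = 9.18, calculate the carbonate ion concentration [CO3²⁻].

[CO2*] = KH · pCO2 = 10^(−1.54) × 9580×10^-6 = 2.763×10^-4 mol/kg
α₀ = 1/(1 + K1/[H⁺] + K1K2/[H⁺]²) = 1/(1 + 10^+1.92 + 10^+0.63) = 0.01131
DIC = [CO2*]/α₀ = 2.763×10^-4 / 0.01131 = 24.44 mmol/kg
[CO3²⁻] = α₂·DIC; α₂ = 0.04823, so [CO3²⁻] = 0.04823 × 24.44 = 1.18 mmol/kg

[CO3²⁻] = 1.18 mmol/kg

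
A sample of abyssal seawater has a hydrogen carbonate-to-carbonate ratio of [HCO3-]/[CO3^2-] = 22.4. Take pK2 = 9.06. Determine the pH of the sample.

From K2 = [H⁺][CO3^2-]/[HCO3-]:  pH = pK2 − log₁₀([HCO3-]/[CO3^2-])
log₁₀(22.4) = +1.350
pH = 9.06 − (+1.350) = 7.71

pH = 7.71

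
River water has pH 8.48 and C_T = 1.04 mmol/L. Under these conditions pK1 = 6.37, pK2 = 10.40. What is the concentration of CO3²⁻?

[CO3²⁻] = 12.3 μmol/L

α₂ = 1 / (1 + [H⁺]/K2 + [H⁺]²/(K1K2)) = 1 / (1 + 10^+1.92 + 10^-0.19)
   = 1 / (1 + 83.176 + 0.64565) = 1/84.822 = 0.01179
[CO3²⁻] = α₂ × DIC = 0.01179 × 1.04 = 0.0123 mmol/L = 12.3 μmol/L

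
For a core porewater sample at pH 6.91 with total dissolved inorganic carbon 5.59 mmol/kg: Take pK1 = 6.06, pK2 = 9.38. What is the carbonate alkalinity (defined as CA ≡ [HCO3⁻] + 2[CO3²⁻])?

CA = 4.92 mmol/kg

CA = [HCO3⁻] + 2[CO3²⁻] = (α₁ + 2α₂)·DIC
At pH 6.91: [H⁺]/K1 = 10^-0.85 = 0.14125, K2/[H⁺] = 10^-2.47 = 0.0033884
α₁ = 1/(1 + 0.14125 + 0.0033884) = 1/1.1446 = 0.8736; α₂ = α₁·K2/[H⁺] = 0.002960
α₁ + 2α₂ = 0.8796
CA = 0.8796 × 5.59 = 4.92 mmol/kg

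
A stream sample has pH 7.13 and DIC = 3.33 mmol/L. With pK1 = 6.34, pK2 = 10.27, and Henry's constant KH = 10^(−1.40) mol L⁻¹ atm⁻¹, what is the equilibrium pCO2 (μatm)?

pCO2 = 1.17×10^4 μatm

α₀ = 1 / (1 + K1/[H⁺] + K1K2/[H⁺]²) = 1 / (1 + 10^+0.79 + 10^-2.35)
   = 1 / (1 + 6.1660 + 0.0044668) = 1/7.1704 = 0.1395
[CO2*] = α₀ × DIC = 0.1395 × 3.33 = 0.4644 mmol/L
pCO2 = [CO2*]/KH = 4.644×10^-4 / 3.981×10^-2 = 1.17×10^4 μatm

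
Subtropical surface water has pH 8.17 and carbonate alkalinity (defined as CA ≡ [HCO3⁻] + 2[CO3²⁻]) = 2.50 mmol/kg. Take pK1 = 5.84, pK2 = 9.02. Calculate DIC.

DIC = 2.23 mmol/kg

CA = [HCO3⁻] + 2[CO3²⁻] = (α₁ + 2α₂)·DIC
At pH 8.17: [H⁺]/K1 = 10^-2.33 = 0.0046774, K2/[H⁺] = 10^-0.85 = 0.14125
α₁ = 1/(1 + 0.0046774 + 0.14125) = 1/1.1459 = 0.8727; α₂ = α₁·K2/[H⁺] = 0.1233
α₁ + 2α₂ = 1.1192
DIC = CA / (α₁ + 2α₂) = 2.50 / 1.1192 = 2.23 mmol/kg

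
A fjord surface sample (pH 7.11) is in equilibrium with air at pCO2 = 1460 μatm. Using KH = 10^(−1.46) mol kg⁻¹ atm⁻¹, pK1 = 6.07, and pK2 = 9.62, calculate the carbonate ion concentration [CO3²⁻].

[CO2*] = KH · pCO2 = 10^(−1.46) × 1460×10^-6 = 5.062×10^-5 mol/kg
α₀ = 1/(1 + K1/[H⁺] + K1K2/[H⁺]²) = 1/(1 + 10^+1.04 + 10^-1.47) = 0.08334
DIC = [CO2*]/α₀ = 5.062×10^-5 / 0.08334 = 0.6074 mmol/kg
[CO3²⁻] = α₂·DIC; α₂ = 0.002824, so [CO3²⁻] = 0.002824 × 0.6074 = 0.00172 mmol/kg = 1.72 μmol/kg

[CO3²⁻] = 1.72 μmol/kg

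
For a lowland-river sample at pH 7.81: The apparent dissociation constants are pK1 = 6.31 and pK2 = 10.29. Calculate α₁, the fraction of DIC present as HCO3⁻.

α₁ = 1 / (1 + [H⁺]/K1 + K2/[H⁺]) = 1 / (1 + 10^-1.50 + 10^-2.48)
   = 1 / (1 + 0.031623 + 0.0033113) = 1/1.0349 = 0.9662

α₁ = 0.966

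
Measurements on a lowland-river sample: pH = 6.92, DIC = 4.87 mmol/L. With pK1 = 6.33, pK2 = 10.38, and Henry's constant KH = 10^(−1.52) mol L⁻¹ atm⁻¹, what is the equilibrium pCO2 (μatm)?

α₀ = 1 / (1 + K1/[H⁺] + K1K2/[H⁺]²) = 1 / (1 + 10^+0.59 + 10^-2.87)
   = 1 / (1 + 3.8905 + 0.0013490) = 1/4.8918 = 0.2044
[CO2*] = α₀ × DIC = 0.2044 × 4.87 = 0.9955 mmol/L
pCO2 = [CO2*]/KH = 9.955×10^-4 / 3.020×10^-2 = 3.30×10^4 μatm

pCO2 = 3.30×10^4 μatm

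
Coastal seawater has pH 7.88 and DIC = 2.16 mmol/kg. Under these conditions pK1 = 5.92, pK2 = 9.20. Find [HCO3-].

[HCO3⁻] = 2.04 mmol/kg

α₁ = 1 / (1 + [H⁺]/K1 + K2/[H⁺]) = 1 / (1 + 10^-1.96 + 10^-1.32)
   = 1 / (1 + 0.010965 + 0.047863) = 1/1.0588 = 0.9444
[HCO3⁻] = α₁ × DIC = 0.9444 × 2.16 = 2.04 mmol/kg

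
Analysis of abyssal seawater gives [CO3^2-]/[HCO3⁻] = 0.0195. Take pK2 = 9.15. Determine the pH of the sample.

From K2 = [H⁺][CO3^2-]/[HCO3⁻]:  pH = pK2 + log₁₀([CO3^2-]/[HCO3⁻])
log₁₀(0.0195) = -1.710
pH = 9.15 + (-1.710) = 7.44

pH = 7.44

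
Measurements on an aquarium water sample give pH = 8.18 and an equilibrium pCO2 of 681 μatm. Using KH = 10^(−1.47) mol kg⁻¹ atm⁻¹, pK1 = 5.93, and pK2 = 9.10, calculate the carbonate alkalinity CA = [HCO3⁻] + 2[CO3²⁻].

[CO2*] = KH · pCO2 = 10^(−1.47) × 681×10^-6 = 2.308×10^-5 mol/kg
α₀ = 1/(1 + K1/[H⁺] + K1K2/[H⁺]²) = 1/(1 + 10^+2.25 + 10^+1.33) = 0.004995
DIC = [CO2*]/α₀ = 2.308×10^-5 / 0.004995 = 4.620 mmol/kg
CA = (α₁ + 2α₂)·DIC = (0.8882 + 2×0.1068) × 4.620 = 5.09 mmol/kg

CA = 5.09 mmol/kg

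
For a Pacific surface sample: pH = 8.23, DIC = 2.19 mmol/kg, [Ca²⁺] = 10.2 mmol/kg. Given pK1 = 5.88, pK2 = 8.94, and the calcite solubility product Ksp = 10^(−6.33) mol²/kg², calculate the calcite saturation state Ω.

α₂ = 1 / (1 + [H⁺]/K2 + [H⁺]²/(K1K2)) = 1 / (1 + 10^+0.71 + 10^-1.64)
   = 1 / (1 + 5.1286 + 0.022909) = 1/6.1515 = 0.1626
[CO3²⁻] = α₂ × DIC = 0.1626 × 2.19 = 0.3560 mmol/kg
Ksp = 10^(−6.33) = 4.677×10^-7
Ω = [Ca²⁺][CO3²⁻]/Ksp = (10.2×10^-3)(3.560×10^-4) / 4.677×10^-7 = 7.76

Ω = 7.76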